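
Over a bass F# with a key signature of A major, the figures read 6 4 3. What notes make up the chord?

A third above F# in this key is A.
A fourth above F# in this key is B.
A sixth above F# in this key is D.
Together with the bass F#, this spells B minor seventh in second inversion.

F#, A, B, D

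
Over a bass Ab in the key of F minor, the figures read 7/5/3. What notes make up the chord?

A third above Ab in this key is C.
A fifth above Ab in this key is Eb.
A seventh above Ab in this key is G.
Together with the bass Ab, this spells Ab major seventh in root position.

Ab, C, Eb, G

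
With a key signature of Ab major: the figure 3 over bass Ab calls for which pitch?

C

Counting 2 letter steps above Ab lands on C; in Ab major, that letter is C.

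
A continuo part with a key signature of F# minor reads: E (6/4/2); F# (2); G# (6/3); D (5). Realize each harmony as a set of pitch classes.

E (6/4/2): E, F#, A, C#.
F# (6/4/2): F#, G#, B, D.
G# (6/3): G#, B, E.
D (5/3): D, F#, A.

E, F#, A, C# | F#, G#, B, D | G#, B, E | D, F#, A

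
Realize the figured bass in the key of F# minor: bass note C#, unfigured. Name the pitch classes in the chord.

C#, E, G#

An unfigured bass implies 5/3.
A third above C# in this key is E.
A fifth above C# in this key is G#.
Together with the bass C#, this spells C# minor in root position.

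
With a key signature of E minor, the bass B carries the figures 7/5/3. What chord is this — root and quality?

The figures 7/5/3 indicate a seventh chord in root position.
In root position the bass is the root, so the root is B.
The chord tones are B, D, F#, A, giving B minor seventh.

B minor seventh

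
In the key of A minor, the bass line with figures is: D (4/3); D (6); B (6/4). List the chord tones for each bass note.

D, F, G, B | D, F, B | B, E, G

D (6/4/3): D, F, G, B.
D (6/3): D, F, B.
B (6/4): B, E, G.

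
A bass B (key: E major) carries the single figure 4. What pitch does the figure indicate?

E

Counting 3 letter steps above B lands on E; in E major, that letter is E.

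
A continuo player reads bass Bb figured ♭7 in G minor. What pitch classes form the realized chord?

Bb, D, F, Ab

The written figures ♭7 are shorthand for 7/5/3: the 5/3 are implied.
A third above Bb in this key is D.
A fifth above Bb in this key is F.
A seventh above Bb in this key is A, lowered to Ab by the flat.
Together with the bass Bb, this spells Bb dominant seventh in root position.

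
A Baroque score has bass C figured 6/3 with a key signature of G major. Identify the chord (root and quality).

The figures 6/3 indicate a triad in first inversion.
In first inversion the root lies a sixth above the bass: a sixth above C in G major is A.
The chord tones are C, E, A, giving A minor.

A minor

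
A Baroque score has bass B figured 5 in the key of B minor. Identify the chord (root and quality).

B minor

The figures 5 indicate a triad in root position.
In root position the bass is the root, so the root is B.
The chord tones are B, D, F#, giving B minor.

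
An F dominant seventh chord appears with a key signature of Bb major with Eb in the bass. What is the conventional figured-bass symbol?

4/2

Eb is the seventh of F dominant seventh, so the chord is in third inversion.
A seventh chord in third inversion is figured 6/4/2, conventionally abbreviated 4/2.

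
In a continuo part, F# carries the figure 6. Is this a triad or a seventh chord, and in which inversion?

triad, first inversion

6 is shorthand for 6/3.
Intervals of 6/3 above the bass form a triad; the bass is the third, so this is first inversion.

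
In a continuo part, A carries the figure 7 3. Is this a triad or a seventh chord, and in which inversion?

7 3 is shorthand for 7/5/3.
Intervals of 7/5/3 above the bass form a seventh chord; the bass is the root, so this is root position.

seventh chord, root position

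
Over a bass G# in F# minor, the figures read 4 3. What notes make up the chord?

G#, B, C#, E

The written figures 4 3 are shorthand for 6/4/3: the 6 is implied.
A third above G# in this key is B.
A fourth above G# in this key is C#.
A sixth above G# in this key is E.
Together with the bass G#, this spells C# minor seventh in second inversion.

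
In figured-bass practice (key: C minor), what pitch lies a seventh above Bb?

Counting 6 letter steps above Bb lands on A; in C minor, that letter is Ab.

Ab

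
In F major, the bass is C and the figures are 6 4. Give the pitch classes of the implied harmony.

A fourth above C in this key is F.
A sixth above C in this key is A.
Together with the bass C, this spells F major in second inversion.

C, F, A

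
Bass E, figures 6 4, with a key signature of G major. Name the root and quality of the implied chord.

A minor

The figures 6 4 indicate a triad in second inversion.
In second inversion the root lies a fourth above the bass: a fourth above E in G major is A.
The chord tones are E, A, C, giving A minor.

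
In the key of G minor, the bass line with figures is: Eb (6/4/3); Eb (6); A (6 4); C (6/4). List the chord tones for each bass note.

Eb, G, A, C | Eb, G, C | A, D, F | C, F, A

Eb (6/4/3): Eb, G, A, C.
Eb (6/3): Eb, G, C.
A (6/4): A, D, F.
C (6/4): C, F, A.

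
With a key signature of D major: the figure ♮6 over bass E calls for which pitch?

C

Counting 5 letter steps above E lands on C; in D major, that letter is C#.
The ♮6 figure makes it natural, giving C.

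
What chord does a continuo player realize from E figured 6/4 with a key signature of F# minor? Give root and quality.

A major

The figures 6/4 indicate a triad in second inversion.
In second inversion the root lies a fourth above the bass: a fourth above E in F# minor is A.
The chord tones are E, A, C#, giving A major.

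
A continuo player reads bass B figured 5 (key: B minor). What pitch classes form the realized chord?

The written figures 5 are shorthand for 5/3: the 3 is implied.
A third above B in this key is D.
A fifth above B in this key is F#.
Together with the bass B, this spells B minor in root position.

B, D, F#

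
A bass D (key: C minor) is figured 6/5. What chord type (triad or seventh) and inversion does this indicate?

seventh chord, first inversion

6/5 is shorthand for 6/5/3.
Intervals of 6/5/3 above the bass form a seventh chord; the bass is the third, so this is first inversion.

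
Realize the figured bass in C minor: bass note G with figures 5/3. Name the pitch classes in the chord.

G, Bb, D

A third above G in this key is Bb.
A fifth above G in this key is D.
Together with the bass G, this spells G minor in root position.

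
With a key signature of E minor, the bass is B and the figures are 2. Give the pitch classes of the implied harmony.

The written figures 2 are shorthand for 6/4/2: the 6/4 are implied.
A second above B in this key is C.
A fourth above B in this key is E.
A sixth above B in this key is G.
Together with the bass B, this spells C major seventh in third inversion.

B, C, E, G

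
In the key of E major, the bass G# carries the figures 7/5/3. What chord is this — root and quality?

G# minor seventh

The figures 7/5/3 indicate a seventh chord in root position.
In root position the bass is the root, so the root is G#.
The chord tones are G#, B, D#, F#, giving G# minor seventh.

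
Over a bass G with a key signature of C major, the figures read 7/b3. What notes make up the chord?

The written figures 7/b3 are shorthand for 7/5/3: the 5 is implied.
A third above G in this key is B, lowered to Bb by the flat.
A fifth above G in this key is D.
A seventh above G in this key is F.
Together with the bass G, this spells G minor seventh in root position.

G, Bb, D, F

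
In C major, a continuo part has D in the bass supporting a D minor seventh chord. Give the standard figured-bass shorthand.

D is the root of D minor seventh, so the chord is in root position.
A seventh chord in root position is figured 7/5/3, conventionally abbreviated 7.

7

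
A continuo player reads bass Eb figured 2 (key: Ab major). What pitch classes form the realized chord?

Eb, F, Ab, C

The written figures 2 are shorthand for 6/4/2: the 6/4 are implied.
A second above Eb in this key is F.
A fourth above Eb in this key is Ab.
A sixth above Eb in this key is C.
Together with the bass Eb, this spells F minor seventh in third inversion.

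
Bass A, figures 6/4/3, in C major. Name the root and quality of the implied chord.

D minor seventh

The figures 6/4/3 indicate a seventh chord in second inversion.
In second inversion the root lies a fourth above the bass: a fourth above A in C major is D.
The chord tones are A, C, D, F, giving D minor seventh.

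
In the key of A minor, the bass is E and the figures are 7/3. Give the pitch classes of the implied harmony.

The written figures 7/3 are shorthand for 7/5/3: the 5 is implied.
A third above E in this key is G.
A fifth above E in this key is B.
A seventh above E in this key is D.
Together with the bass E, this spells E minor seventh in root position.

E, G, B, D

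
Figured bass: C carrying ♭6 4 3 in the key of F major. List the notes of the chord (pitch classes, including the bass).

A third above C in this key is E.
A fourth above C in this key is F.
A sixth above C in this key is A, lowered to Ab by the flat.
Together with the bass C, this spells F minor-major seventh in second inversion.

C, E, F, Ab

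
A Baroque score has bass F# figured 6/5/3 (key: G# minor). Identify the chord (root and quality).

D# minor seventh

The figures 6/5/3 indicate a seventh chord in first inversion.
In first inversion the root lies a sixth above the bass: a sixth above F# in G# minor is D#.
The chord tones are F#, A#, C#, D#, giving D# minor seventh.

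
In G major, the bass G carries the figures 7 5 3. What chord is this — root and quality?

The figures 7 5 3 indicate a seventh chord in root position.
In root position the bass is the root, so the root is G.
The chord tones are G, B, D, F#, giving G major seventh.

G major seventh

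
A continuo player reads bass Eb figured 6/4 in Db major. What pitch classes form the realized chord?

Eb, Ab, C

A fourth above Eb in this key is Ab.
A sixth above Eb in this key is C.
Together with the bass Eb, this spells Ab major in second inversion.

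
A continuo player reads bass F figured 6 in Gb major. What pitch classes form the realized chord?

The written figures 6 are shorthand for 6/3: the 3 is implied.
A third above F in this key is Ab.
A sixth above F in this key is Db.
Together with the bass F, this spells Db major in first inversion.

F, Ab, Db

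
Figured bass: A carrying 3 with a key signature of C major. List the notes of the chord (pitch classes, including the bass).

A, C, E

The written figures 3 are shorthand for 5/3: the 5 is implied.
A third above A in this key is C.
A fifth above A in this key is E.
Together with the bass A, this spells A minor in root position.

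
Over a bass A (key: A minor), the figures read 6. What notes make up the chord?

A, C, F

The written figures 6 are shorthand for 6/3: the 3 is implied.
A third above A in this key is C.
A sixth above A in this key is F.
Together with the bass A, this spells F major in first inversion.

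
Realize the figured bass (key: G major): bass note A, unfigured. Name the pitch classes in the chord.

A, C, E

An unfigured bass implies 5/3.
A third above A in this key is C.
A fifth above A in this key is E.
Together with the bass A, this spells A minor in root position.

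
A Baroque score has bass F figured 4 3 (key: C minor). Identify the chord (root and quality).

Bb dominant seventh

The figures 4 3 indicate a seventh chord in second inversion.
In second inversion the root lies a fourth above the bass: a fourth above F in C minor is Bb.
The chord tones are F, Ab, Bb, D, giving Bb dominant seventh.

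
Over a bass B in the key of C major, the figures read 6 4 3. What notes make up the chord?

A third above B in this key is D.
A fourth above B in this key is E.
A sixth above B in this key is G.
Together with the bass B, this spells E minor seventh in second inversion.

B, D, E, G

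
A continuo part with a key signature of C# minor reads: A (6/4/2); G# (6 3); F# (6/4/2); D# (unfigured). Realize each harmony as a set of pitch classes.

A (6/4/2): A, B, D#, F#.
G# (6/3): G#, B, E.
F# (6/4/2): F#, G#, B, D#.
D# (5/3): D#, F#, A.

A, B, D#, F# | G#, B, E | F#, G#, B, D# | D#, F#, A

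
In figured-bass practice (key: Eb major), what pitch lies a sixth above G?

Counting 5 letter steps above G lands on E; in Eb major, that letter is Eb.

Eb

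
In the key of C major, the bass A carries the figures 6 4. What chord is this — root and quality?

The figures 6 4 indicate a triad in second inversion.
In second inversion the root lies a fourth above the bass: a fourth above A in C major is D.
The chord tones are A, D, F, giving D minor.

D minor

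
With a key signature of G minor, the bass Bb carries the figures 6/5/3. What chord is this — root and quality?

The figures 6/5/3 indicate a seventh chord in first inversion.
In first inversion the root lies a sixth above the bass: a sixth above Bb in G minor is G.
The chord tones are Bb, D, F, G, giving G minor seventh.

G minor seventh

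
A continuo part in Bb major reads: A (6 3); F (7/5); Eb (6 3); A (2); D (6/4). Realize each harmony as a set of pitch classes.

A (6/3): A, C, F.
F (7/5/3): F, A, C, Eb.
Eb (6/3): Eb, G, C.
A (6/4/2): A, Bb, D, F.
D (6/4): D, G, Bb.

A, C, F | F, A, C, Eb | Eb, G, C | A, Bb, D, F | D, G, Bb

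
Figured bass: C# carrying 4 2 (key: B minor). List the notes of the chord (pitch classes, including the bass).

C#, D, F#, A

The written figures 4 2 are shorthand for 6/4/2: the 6 is implied.
A second above C# in this key is D.
A fourth above C# in this key is F#.
A sixth above C# in this key is A.
Together with the bass C#, this spells D major seventh in third inversion.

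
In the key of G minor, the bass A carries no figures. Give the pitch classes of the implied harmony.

A, C, Eb

An unfigured bass implies 5/3.
A third above A in this key is C.
A fifth above A in this key is Eb.
Together with the bass A, this spells A diminished in root position.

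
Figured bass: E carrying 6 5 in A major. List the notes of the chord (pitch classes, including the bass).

E, G#, B, C#

The written figures 6 5 are shorthand for 6/5/3: the 3 is implied.
A third above E in this key is G#.
A fifth above E in this key is B.
A sixth above E in this key is C#.
Together with the bass E, this spells C# minor seventh in first inversion.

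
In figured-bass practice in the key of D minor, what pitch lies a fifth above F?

Counting 4 letter steps above F lands on C; in D minor, that letter is C.

C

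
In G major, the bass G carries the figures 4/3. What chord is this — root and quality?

C major seventh

The figures 4/3 indicate a seventh chord in second inversion.
In second inversion the root lies a fourth above the bass: a fourth above G in G major is C.
The chord tones are G, B, C, E, giving C major seventh.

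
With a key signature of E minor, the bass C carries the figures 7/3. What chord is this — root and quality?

C major seventh

The figures 7/3 indicate a seventh chord in root position.
In root position the bass is the root, so the root is C.
The chord tones are C, E, G, B, giving C major seventh.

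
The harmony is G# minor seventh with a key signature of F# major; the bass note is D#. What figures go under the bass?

D# is the fifth of G# minor seventh, so the chord is in second inversion.
A seventh chord in second inversion is figured 6/4/3, conventionally abbreviated 4/3.

4/3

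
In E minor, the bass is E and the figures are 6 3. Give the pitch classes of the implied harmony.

E, G, C

A third above E in this key is G.
A sixth above E in this key is C.
Together with the bass E, this spells C major in first inversion.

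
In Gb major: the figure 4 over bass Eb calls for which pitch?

Ab

Counting 3 letter steps above Eb lands on A; in Gb major, that letter is Ab.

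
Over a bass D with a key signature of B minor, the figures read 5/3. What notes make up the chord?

A third above D in this key is F#.
A fifth above D in this key is A.
Together with the bass D, this spells D major in root position.

D, F#, A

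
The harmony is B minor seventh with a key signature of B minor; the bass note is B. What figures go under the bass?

7

B is the root of B minor seventh, so the chord is in root position.
A seventh chord in root position is figured 7/5/3, conventionally abbreviated 7.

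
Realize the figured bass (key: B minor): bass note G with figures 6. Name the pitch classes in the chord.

The written figures 6 are shorthand for 6/3: the 3 is implied.
A third above G in this key is B.
A sixth above G in this key is E.
Together with the bass G, this spells E minor in first inversion.

G, B, E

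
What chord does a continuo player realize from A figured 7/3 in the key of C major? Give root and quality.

The figures 7/3 indicate a seventh chord in root position.
In root position the bass is the root, so the root is A.
The chord tones are A, C, E, G, giving A minor seventh.

A minor seventh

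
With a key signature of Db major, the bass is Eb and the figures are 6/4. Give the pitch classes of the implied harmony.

A fourth above Eb in this key is Ab.
A sixth above Eb in this key is C.
Together with the bass Eb, this spells Ab major in second inversion.

Eb, Ab, C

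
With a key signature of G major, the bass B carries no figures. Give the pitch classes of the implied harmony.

B, D, F#

An unfigured bass implies 5/3.
A third above B in this key is D.
A fifth above B in this key is F#.
Together with the bass B, this spells B minor in root position.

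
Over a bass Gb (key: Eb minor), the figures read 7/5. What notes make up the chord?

Gb, Bb, Db, F

The written figures 7/5 are shorthand for 7/5/3: the 3 is implied.
A third above Gb in this key is Bb.
A fifth above Gb in this key is Db.
A seventh above Gb in this key is F.
Together with the bass Gb, this spells Gb major seventh in root position.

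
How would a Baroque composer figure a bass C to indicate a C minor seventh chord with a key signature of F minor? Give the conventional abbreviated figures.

C is the root of C minor seventh, so the chord is in root position.
A seventh chord in root position is figured 7/5/3, conventionally abbreviated 7.

7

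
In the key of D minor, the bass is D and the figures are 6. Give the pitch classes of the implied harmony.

D, F, Bb

The written figures 6 are shorthand for 6/3: the 3 is implied.
A third above D in this key is F.
A sixth above D in this key is Bb.
Together with the bass D, this spells Bb major in first inversion.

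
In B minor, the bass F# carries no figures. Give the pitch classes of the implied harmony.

F#, A, C#

An unfigured bass implies 5/3.
A third above F# in this key is A.
A fifth above F# in this key is C#.
Together with the bass F#, this spells F# minor in root position.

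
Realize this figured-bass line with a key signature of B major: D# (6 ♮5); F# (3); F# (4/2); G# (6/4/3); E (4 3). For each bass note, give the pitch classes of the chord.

D# (6/♮5/3): D#, F#, A, B.
F# (5/3): F#, A#, C#.
F# (6/4/2): F#, G#, B, D#.
G# (6/4/3): G#, B, C#, E.
E (6/4/3): E, G#, A#, C#.

D#, F#, A, B | F#, A#, C# | F#, G#, B, D# | G#, B, C#, E | E, G#, A#, C#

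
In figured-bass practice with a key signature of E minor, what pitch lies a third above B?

Counting 2 letter steps above B lands on D; in E minor, that letter is D.

D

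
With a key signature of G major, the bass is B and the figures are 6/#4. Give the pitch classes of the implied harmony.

B, E#, G

A fourth above B in this key is E, raised to E# by the sharp.
A sixth above B in this key is G.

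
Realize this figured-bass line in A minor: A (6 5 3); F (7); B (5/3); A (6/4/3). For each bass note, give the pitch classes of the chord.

A (6/5/3): A, C, E, F.
F (7/5/3): F, A, C, E.
B (5/3): B, D, F.
A (6/4/3): A, C, D, F.

A, C, E, F | F, A, C, E | B, D, F | A, C, D, F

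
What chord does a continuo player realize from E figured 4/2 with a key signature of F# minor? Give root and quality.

F# minor seventh

The figures 4/2 indicate a seventh chord in third inversion.
In third inversion the root lies a second above the bass: a second above E in F# minor is F#.
The chord tones are E, F#, A, C#, giving F# minor seventh.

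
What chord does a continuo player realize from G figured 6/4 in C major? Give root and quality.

The figures 6/4 indicate a triad in second inversion.
In second inversion the root lies a fourth above the bass: a fourth above G in C major is C.
The chord tones are G, C, E, giving C major.

C major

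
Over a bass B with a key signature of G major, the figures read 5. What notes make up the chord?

The written figures 5 are shorthand for 5/3: the 3 is implied.
A third above B in this key is D.
A fifth above B in this key is F#.
Together with the bass B, this spells B minor in root position.

B, D, F#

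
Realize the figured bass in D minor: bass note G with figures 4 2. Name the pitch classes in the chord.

G, A, C, E

The written figures 4 2 are shorthand for 6/4/2: the 6 is implied.
A second above G in this key is A.
A fourth above G in this key is C.
A sixth above G in this key is E.
Together with the bass G, this spells A minor seventh in third inversion.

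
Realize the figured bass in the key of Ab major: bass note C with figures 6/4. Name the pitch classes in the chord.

C, F, Ab

A fourth above C in this key is F.
A sixth above C in this key is Ab.
Together with the bass C, this spells F minor in second inversion.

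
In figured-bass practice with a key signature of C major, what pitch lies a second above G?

A

Counting 1 letter step above G lands on A; in C major, that letter is A.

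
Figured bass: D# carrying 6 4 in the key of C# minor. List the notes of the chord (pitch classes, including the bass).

D#, G#, B

A fourth above D# in this key is G#.
A sixth above D# in this key is B.
Together with the bass D#, this spells G# minor in second inversion.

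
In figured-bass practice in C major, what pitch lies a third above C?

E

Counting 2 letter steps above C lands on E; in C major, that letter is E.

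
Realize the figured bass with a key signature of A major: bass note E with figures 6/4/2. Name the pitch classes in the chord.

E, F#, A, C#

A second above E in this key is F#.
A fourth above E in this key is A.
A sixth above E in this key is C#.
Together with the bass E, this spells F# minor seventh in third inversion.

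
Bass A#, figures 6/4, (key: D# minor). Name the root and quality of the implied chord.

D# minor

The figures 6/4 indicate a triad in second inversion.
In second inversion the root lies a fourth above the bass: a fourth above A# in D# minor is D#.
The chord tones are A#, D#, F#, giving D# minor.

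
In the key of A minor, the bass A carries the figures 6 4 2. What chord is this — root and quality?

B half-diminished seventh

The figures 6 4 2 indicate a seventh chord in third inversion.
In third inversion the root lies a second above the bass: a second above A in A minor is B.
The chord tones are A, B, D, F, giving B half-diminished seventh.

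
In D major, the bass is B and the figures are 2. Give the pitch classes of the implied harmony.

B, C#, E, G

The written figures 2 are shorthand for 6/4/2: the 6/4 are implied.
A second above B in this key is C#.
A fourth above B in this key is E.
A sixth above B in this key is G.
Together with the bass B, this spells C# half-diminished seventh in third inversion.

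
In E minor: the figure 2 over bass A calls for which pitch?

B

Counting 1 letter step above A lands on B; in E minor, that letter is B.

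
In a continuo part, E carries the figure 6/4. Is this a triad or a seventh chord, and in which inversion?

triad, second inversion

Intervals of 6/4 above the bass form a triad; the bass is the fifth, so this is second inversion.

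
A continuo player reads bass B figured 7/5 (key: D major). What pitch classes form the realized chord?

B, D, F#, A

The written figures 7/5 are shorthand for 7/5/3: the 3 is implied.
A third above B in this key is D.
A fifth above B in this key is F#.
A seventh above B in this key is A.
Together with the bass B, this spells B minor seventh in root position.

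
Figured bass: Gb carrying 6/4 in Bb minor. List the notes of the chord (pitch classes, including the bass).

Gb, C, Eb

A fourth above Gb in this key is C.
A sixth above Gb in this key is Eb.
Together with the bass Gb, this spells C diminished in second inversion.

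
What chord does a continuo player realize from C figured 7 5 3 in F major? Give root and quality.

The figures 7 5 3 indicate a seventh chord in root position.
In root position the bass is the root, so the root is C.
The chord tones are C, E, G, Bb, giving C dominant seventh.

C dominant seventh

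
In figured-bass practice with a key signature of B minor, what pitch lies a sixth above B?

G

Counting 5 letter steps above B lands on G; in B minor, that letter is G.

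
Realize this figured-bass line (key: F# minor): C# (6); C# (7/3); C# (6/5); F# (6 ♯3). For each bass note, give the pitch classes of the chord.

C# (6/3): C#, E, A.
C# (7/5/3): C#, E, G#, B.
C# (6/5/3): C#, E, G#, A.
F# (6/#3): F#, A#, D.

C#, E, A | C#, E, G#, B | C#, E, G#, A | F#, A#, D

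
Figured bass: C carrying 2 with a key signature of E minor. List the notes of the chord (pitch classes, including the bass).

The written figures 2 are shorthand for 6/4/2: the 6/4 are implied.
A second above C in this key is D.
A fourth above C in this key is F#.
A sixth above C in this key is A.
Together with the bass C, this spells D dominant seventh in third inversion.

C, D, F#, A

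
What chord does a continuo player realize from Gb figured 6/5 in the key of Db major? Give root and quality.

Eb minor seventh

The figures 6/5 indicate a seventh chord in first inversion.
In first inversion the root lies a sixth above the bass: a sixth above Gb in Db major is Eb.
The chord tones are Gb, Bb, Db, Eb, giving Eb minor seventh.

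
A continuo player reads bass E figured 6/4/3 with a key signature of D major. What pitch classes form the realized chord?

E, G, A, C#

A third above E in this key is G.
A fourth above E in this key is A.
A sixth above E in this key is C#.
Together with the bass E, this spells A dominant seventh in second inversion.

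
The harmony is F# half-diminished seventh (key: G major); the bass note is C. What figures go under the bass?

4/3

C is the fifth of F# half-diminished seventh, so the chord is in second inversion.
A seventh chord in second inversion is figured 6/4/3, conventionally abbreviated 4/3.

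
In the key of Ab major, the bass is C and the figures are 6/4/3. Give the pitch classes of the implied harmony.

A third above C in this key is Eb.
A fourth above C in this key is F.
A sixth above C in this key is Ab.
Together with the bass C, this spells F minor seventh in second inversion.

C, Eb, F, Ab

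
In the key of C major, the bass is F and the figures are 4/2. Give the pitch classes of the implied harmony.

The written figures 4/2 are shorthand for 6/4/2: the 6 is implied.
A second above F in this key is G.
A fourth above F in this key is B.
A sixth above F in this key is D.
Together with the bass F, this spells G dominant seventh in third inversion.

F, G, B, D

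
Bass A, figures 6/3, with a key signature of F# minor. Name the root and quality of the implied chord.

The figures 6/3 indicate a triad in first inversion.
In first inversion the root lies a sixth above the bass: a sixth above A in F# minor is F#.
The chord tones are A, C#, F#, giving F# minor.

F# minor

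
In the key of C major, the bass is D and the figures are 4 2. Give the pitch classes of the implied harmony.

The written figures 4 2 are shorthand for 6/4/2: the 6 is implied.
A second above D in this key is E.
A fourth above D in this key is G.
A sixth above D in this key is B.
Together with the bass D, this spells E minor seventh in third inversion.

D, E, G, B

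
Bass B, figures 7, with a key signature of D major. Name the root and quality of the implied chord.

The figures 7 indicate a seventh chord in root position.
In root position the bass is the root, so the root is B.
The chord tones are B, D, F#, A, giving B minor seventh.

B minor seventh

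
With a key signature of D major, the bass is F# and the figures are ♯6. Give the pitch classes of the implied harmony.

F#, A, D#

The written figures ♯6 are shorthand for 6/3: the 3 is implied.
A third above F# in this key is A.
A sixth above F# in this key is D, raised to D# by the sharp.
Together with the bass F#, this spells D# diminished in first inversion.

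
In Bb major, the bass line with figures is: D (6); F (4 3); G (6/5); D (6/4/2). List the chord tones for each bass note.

D, F, Bb | F, A, Bb, D | G, Bb, D, Eb | D, Eb, G, Bb

D (6/3): D, F, Bb.
F (6/4/3): F, A, Bb, D.
G (6/5/3): G, Bb, D, Eb.
D (6/4/2): D, Eb, G, Bb.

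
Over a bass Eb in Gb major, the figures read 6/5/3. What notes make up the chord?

A third above Eb in this key is Gb.
A fifth above Eb in this key is Bb.
A sixth above Eb in this key is Cb.
Together with the bass Eb, this spells Cb major seventh in first inversion.

Eb, Gb, Bb, Cb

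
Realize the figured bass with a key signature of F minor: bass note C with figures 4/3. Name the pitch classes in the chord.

C, Eb, F, Ab

The written figures 4/3 are shorthand for 6/4/3: the 6 is implied.
A third above C in this key is Eb.
A fourth above C in this key is F.
A sixth above C in this key is Ab.
Together with the bass C, this spells F minor seventh in second inversion.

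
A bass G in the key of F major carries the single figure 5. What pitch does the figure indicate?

Counting 4 letter steps above G lands on D; in F major, that letter is D.

D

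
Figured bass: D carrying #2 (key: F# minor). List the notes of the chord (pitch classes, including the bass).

The written figures #2 are shorthand for 6/4/2: the 6/4 are implied.
A second above D in this key is E, raised to E# by the sharp.
A fourth above D in this key is G#.
A sixth above D in this key is B.
Together with the bass D, this spells E# diminished seventh in third inversion.

D, E#, G#, B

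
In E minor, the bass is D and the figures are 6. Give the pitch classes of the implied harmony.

D, F#, B

The written figures 6 are shorthand for 6/3: the 3 is implied.
A third above D in this key is F#.
A sixth above D in this key is B.
Together with the bass D, this spells B minor in first inversion.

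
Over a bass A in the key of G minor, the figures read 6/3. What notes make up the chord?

A, C, F

A third above A in this key is C.
A sixth above A in this key is F.
Together with the bass A, this spells F major in first inversion.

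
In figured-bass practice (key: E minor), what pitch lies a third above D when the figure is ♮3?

F

Counting 2 letter steps above D lands on F; in E minor, that letter is F#.
The ♮3 figure makes it natural, giving F.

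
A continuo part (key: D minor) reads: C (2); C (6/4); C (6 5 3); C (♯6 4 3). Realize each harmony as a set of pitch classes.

C, D, F, A | C, F, A | C, E, G, A | C, E, F, A#

C (6/4/2): C, D, F, A.
C (6/4): C, F, A.
C (6/5/3): C, E, G, A.
C (#6/4/3): C, E, F, A#.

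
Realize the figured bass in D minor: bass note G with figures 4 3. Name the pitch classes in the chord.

The written figures 4 3 are shorthand for 6/4/3: the 6 is implied.
A third above G in this key is Bb.
A fourth above G in this key is C.
A sixth above G in this key is E.
Together with the bass G, this spells C dominant seventh in second inversion.

G, Bb, C, E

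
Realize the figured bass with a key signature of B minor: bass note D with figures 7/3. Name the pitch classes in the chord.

D, F#, A, C#

The written figures 7/3 are shorthand for 7/5/3: the 5 is implied.
A third above D in this key is F#.
A fifth above D in this key is A.
A seventh above D in this key is C#.
Together with the bass D, this spells D major seventh in root position.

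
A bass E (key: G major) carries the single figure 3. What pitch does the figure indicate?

G

Counting 2 letter steps above E lands on G; in G major, that letter is G.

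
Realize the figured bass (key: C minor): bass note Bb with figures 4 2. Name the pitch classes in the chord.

Bb, C, Eb, G

The written figures 4 2 are shorthand for 6/4/2: the 6 is implied.
A second above Bb in this key is C.
A fourth above Bb in this key is Eb.
A sixth above Bb in this key is G.
Together with the bass Bb, this spells C minor seventh in third inversion.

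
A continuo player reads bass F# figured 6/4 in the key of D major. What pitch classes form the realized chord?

A fourth above F# in this key is B.
A sixth above F# in this key is D.
Together with the bass F#, this spells B minor in second inversion.

F#, B, D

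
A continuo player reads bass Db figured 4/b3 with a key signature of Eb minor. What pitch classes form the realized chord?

Db, Fb, Gb, Bb

The written figures 4/b3 are shorthand for 6/4/3: the 6 is implied.
A third above Db in this key is F, lowered to Fb by the flat.
A fourth above Db in this key is Gb.
A sixth above Db in this key is Bb.
Together with the bass Db, this spells Gb dominant seventh in second inversion.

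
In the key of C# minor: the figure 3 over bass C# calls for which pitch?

E

Counting 2 letter steps above C# lands on E; in C# minor, that letter is E.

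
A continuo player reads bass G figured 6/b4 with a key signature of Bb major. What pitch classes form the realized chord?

G, Cb, Eb

A fourth above G in this key is C, lowered to Cb by the flat.
A sixth above G in this key is Eb.
Together with the bass G, this spells Cb augmented in second inversion.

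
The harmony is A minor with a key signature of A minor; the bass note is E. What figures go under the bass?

E is the fifth of A minor, so the chord is in second inversion.
A triad in second inversion is figured 6/4, conventionally abbreviated 6/4.

6/4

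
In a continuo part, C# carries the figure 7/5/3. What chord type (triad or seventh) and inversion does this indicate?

seventh chord, root position

Intervals of 7/5/3 above the bass form a seventh chord; the bass is the root, so this is root position.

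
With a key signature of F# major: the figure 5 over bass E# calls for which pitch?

Counting 4 letter steps above E# lands on B; in F# major, that letter is B.

B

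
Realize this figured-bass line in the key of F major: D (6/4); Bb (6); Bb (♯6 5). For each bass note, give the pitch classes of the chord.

D (6/4): D, G, Bb.
Bb (6/3): Bb, D, G.
Bb (#6/5/3): Bb, D, F, G#.

D, G, Bb | Bb, D, G | Bb, D, F, G#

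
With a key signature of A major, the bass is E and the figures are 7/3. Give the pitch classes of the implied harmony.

E, G#, B, D

The written figures 7/3 are shorthand for 7/5/3: the 5 is implied.
A third above E in this key is G#.
A fifth above E in this key is B.
A seventh above E in this key is D.
Together with the bass E, this spells E dominant seventh in root position.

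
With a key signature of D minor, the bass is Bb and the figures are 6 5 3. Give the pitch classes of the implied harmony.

Bb, D, F, G

A third above Bb in this key is D.
A fifth above Bb in this key is F.
A sixth above Bb in this key is G.
Together with the bass Bb, this spells G minor seventh in first inversion.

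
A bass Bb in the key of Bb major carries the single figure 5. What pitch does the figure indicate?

F

Counting 4 letter steps above Bb lands on F; in Bb major, that letter is F.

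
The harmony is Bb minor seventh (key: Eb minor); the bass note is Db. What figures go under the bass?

6/5

Db is the third of Bb minor seventh, so the chord is in first inversion.
A seventh chord in first inversion is figured 6/5/3, conventionally abbreviated 6/5.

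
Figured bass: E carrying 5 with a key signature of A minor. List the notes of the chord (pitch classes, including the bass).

E, G, B

The written figures 5 are shorthand for 5/3: the 3 is implied.
A third above E in this key is G.
A fifth above E in this key is B.
Together with the bass E, this spells E minor in root position.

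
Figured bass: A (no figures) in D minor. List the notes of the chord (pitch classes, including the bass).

A, C, E

An unfigured bass implies 5/3.
A third above A in this key is C.
A fifth above A in this key is E.
Together with the bass A, this spells A minor in root position.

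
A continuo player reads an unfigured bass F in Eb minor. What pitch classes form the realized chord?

An unfigured bass implies 5/3.
A third above F in this key is Ab.
A fifth above F in this key is Cb.
Together with the bass F, this spells F diminished in root position.

F, Ab, Cb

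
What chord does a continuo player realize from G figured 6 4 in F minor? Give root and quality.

The figures 6 4 indicate a triad in second inversion.
In second inversion the root lies a fourth above the bass: a fourth above G in F minor is C.
The chord tones are G, C, Eb, giving C minor.

C minor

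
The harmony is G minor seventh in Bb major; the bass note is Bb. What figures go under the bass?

Bb is the third of G minor seventh, so the chord is in first inversion.
A seventh chord in first inversion is figured 6/5/3, conventionally abbreviated 6/5.

6/5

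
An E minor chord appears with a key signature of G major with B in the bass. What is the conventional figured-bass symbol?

B is the fifth of E minor, so the chord is in second inversion.
A triad in second inversion is figured 6/4, conventionally abbreviated 6/4.

6/4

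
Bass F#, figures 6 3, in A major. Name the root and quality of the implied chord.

The figures 6 3 indicate a triad in first inversion.
In first inversion the root lies a sixth above the bass: a sixth above F# in A major is D.
The chord tones are F#, A, D, giving D major.

D major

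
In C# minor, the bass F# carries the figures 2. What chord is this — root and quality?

G# minor seventh

The figures 2 indicate a seventh chord in third inversion.
In third inversion the root lies a second above the bass: a second above F# in C# minor is G#.
The chord tones are F#, G#, B, D#, giving G# minor seventh.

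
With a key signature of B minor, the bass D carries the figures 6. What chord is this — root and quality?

B minor

The figures 6 indicate a triad in first inversion.
In first inversion the root lies a sixth above the bass: a sixth above D in B minor is B.
The chord tones are D, F#, B, giving B minor.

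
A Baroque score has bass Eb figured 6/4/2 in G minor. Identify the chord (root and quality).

F dominant seventh

The figures 6/4/2 indicate a seventh chord in third inversion.
In third inversion the root lies a second above the bass: a second above Eb in G minor is F.
The chord tones are Eb, F, A, C, giving F dominant seventh.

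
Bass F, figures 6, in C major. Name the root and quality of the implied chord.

D minor

The figures 6 indicate a triad in first inversion.
In first inversion the root lies a sixth above the bass: a sixth above F in C major is D.
The chord tones are F, A, D, giving D minor.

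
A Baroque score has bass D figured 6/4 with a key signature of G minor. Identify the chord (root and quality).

The figures 6/4 indicate a triad in second inversion.
In second inversion the root lies a fourth above the bass: a fourth above D in G minor is G.
The chord tones are D, G, Bb, giving G minor.

G minor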